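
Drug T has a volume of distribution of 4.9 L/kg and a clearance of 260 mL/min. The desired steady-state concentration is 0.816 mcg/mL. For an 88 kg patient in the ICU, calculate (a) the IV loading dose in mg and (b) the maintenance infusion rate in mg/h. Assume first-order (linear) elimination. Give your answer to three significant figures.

Vd(total) = 88 kg × 4.9 L/kg = 431.2 L
LD = Vd · C_target = 431.2 × 0.816 = 351.9 mg
CL = 260 mL/min × 60/1000 = 15.60 L/h
Maintenance infusion rate = CL × Css = 15.60 × 0.816 = 12.73 mg/h

(a) 352 mg; (b) 12.7 mg/h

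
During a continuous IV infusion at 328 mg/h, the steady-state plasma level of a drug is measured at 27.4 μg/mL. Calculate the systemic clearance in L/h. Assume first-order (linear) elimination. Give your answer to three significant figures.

At steady state, infusion rate = CL × Css, so CL = rate / Css.
CL = 328 / 27.4 = 11.97 L/h

12.0 L/h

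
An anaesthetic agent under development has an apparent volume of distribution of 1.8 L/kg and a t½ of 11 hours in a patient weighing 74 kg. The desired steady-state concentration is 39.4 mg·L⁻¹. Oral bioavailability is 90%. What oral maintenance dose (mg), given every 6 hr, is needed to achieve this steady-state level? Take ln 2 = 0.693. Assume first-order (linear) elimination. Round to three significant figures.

Vd(total) = 74 kg × 1.8 L/kg = 133.2 L
CL = 0.693 × Vd / t½ = 0.693 × 133.2 / 11 = 8.392 L/h
D = CL × Css × τ / F = 8.392 × 39.4 × 6 / 0.9 = 2204 mg

2200 mg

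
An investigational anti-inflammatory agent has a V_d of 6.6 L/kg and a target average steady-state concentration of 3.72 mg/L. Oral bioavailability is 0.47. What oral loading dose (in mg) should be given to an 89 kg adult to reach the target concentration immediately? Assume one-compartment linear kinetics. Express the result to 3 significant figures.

4650 mg

Vd(total) = 89 kg × 6.6 L/kg = 587.4 L
The loading dose fills Vd to the target concentration.
LD = Vd × C / F = 587.4 × 3.720 / 0.47 = 4649 mg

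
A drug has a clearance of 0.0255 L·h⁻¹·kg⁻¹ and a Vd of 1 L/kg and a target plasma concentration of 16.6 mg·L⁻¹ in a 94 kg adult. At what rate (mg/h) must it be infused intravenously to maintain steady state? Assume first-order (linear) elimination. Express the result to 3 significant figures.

39.8 mg/h

CL = 0.0255 L·h⁻¹·kg⁻¹ × 94 kg = 2.397 L/h
Rate = CL × Css = 2.397 × 16.6 = 39.79 mg/h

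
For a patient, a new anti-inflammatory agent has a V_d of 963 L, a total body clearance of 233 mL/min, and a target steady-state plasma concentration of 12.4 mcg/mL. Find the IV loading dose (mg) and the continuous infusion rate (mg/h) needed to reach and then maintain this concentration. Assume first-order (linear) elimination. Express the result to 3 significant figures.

(a) 11900 mg; (b) 173 mg/h

LD = Vd · C_target = 963.0 × 12.4 = 11940 mg
Convert clearance: 233 mL/min × 60 min/h ÷ 1000 mL/L = 13.98 L/h
Infusion rate = 13.98 L/h × 12.4 mg/L = 173.4 mg/h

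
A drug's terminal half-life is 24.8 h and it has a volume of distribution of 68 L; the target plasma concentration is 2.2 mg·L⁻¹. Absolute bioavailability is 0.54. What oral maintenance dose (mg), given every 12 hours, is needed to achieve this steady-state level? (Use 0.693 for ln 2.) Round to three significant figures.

k = 0.693/24.8 = 0.02794 h⁻¹, so CL = k·Vd = 0.02794 × 68.00 = 1.900 L/h
D = CL × Css × τ / F = 1.900 × 2.2 × 12 / 0.54 = 92.89 mg

92.9 mg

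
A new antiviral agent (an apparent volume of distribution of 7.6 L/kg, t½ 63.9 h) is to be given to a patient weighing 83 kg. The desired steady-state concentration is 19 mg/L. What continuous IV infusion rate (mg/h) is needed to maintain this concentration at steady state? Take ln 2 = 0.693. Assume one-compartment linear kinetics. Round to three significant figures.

Vd(total) = 83 kg × 7.6 L/kg = 630.8 L
CL = 0.693 × Vd / t½ = 0.693 × 630.8 / 63.9 = 6.841 L/h
Infusion rate = CL × Css = 6.841 × 19 = 130.0 mg/h

130 mg/h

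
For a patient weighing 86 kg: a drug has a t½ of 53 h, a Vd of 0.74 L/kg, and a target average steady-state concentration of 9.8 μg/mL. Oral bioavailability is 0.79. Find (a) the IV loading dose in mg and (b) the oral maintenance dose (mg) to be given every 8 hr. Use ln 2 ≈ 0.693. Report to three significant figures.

Total Vd = 0.74 × 86 = 63.64 L
LD = Vd × C = 63.64 × 9.8 = 623.7 mg
CL = 0.693 × Vd / t½ = 0.693 × 63.64 / 53 = 0.8321 L/h
D = CL × Css × τ / F = 0.8321 × 9.8 × 8 / 0.79 = 82.58 mg

(a) 624 mg; (b) 82.6 mg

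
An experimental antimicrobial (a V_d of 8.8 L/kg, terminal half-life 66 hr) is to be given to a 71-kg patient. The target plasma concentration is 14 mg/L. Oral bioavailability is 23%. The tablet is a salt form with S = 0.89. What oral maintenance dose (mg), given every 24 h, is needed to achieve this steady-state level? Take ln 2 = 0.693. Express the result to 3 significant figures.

10800 mg

Vd(total) = 71 kg × 8.8 L/kg = 624.8 L
CL = ln 2 · Vd / t½ = 0.693 × 624.8 / 66 = 6.560 L/h
D = CL × Css × τ / F / S = 6.560 × 14 × 24 / 0.23 / 0.89 = 10770 mg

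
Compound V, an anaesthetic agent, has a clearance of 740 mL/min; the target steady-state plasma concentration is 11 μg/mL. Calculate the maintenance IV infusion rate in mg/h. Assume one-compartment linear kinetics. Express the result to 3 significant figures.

488 mg/h

Convert clearance: 740 mL/min × 60 min/h ÷ 1000 mL/L = 44.40 L/h
Infusion rate = CL · Css = 44.40 L/h × 11 mg/L = 488.4 mg/h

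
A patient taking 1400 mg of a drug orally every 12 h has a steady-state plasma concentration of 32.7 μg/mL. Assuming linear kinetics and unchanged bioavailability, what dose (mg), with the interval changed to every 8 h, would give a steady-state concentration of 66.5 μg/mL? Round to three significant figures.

1900 mg

With linear kinetics, Css is proportional to dose rate (D/τ) at fixed clearance.
D₂ = D₁ × (Css,target / Css,current) × (τ₂/τ₁) = 1400 × (66.5/32.7) × (8/12) = 1898 mg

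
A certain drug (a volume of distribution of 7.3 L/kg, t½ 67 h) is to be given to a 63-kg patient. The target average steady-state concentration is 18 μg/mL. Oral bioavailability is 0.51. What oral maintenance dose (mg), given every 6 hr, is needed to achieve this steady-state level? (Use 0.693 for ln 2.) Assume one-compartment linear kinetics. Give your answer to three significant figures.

Vd = 7.3 L/kg × 63 kg = 459.9 L
CL = 0.693 × Vd / t½ = 0.693 × 459.9 / 67 = 4.757 L/h
D = CL × Css × τ / F = 4.757 × 18 × 6 / 0.51 = 1007 mg

1010 mg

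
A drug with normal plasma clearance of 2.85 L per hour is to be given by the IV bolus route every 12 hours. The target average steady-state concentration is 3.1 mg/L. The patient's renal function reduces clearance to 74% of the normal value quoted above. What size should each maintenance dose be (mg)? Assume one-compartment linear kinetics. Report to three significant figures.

78.5 mg

Patient clearance = 0.74 × 2.850 = 2.109 L/h
D = CL × Css × τ = 2.109 × 3.1 × 12 = 78.45 mg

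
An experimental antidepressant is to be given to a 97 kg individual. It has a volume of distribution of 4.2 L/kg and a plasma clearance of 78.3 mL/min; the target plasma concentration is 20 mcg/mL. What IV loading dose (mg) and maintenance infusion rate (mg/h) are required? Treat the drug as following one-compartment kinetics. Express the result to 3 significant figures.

Vd(total) = 97 kg × 4.2 L/kg = 407.4 L
Loading dose = Vd × C = 407.4 × 20 = 8148 mg
Convert clearance: 78.3 mL/min × 60 min/h ÷ 1000 mL/L = 4.698 L/h
Infusion rate = 4.698 L/h × 20 mg/L = 93.96 mg/h

(a) 8150 mg; (b) 94.0 mg/h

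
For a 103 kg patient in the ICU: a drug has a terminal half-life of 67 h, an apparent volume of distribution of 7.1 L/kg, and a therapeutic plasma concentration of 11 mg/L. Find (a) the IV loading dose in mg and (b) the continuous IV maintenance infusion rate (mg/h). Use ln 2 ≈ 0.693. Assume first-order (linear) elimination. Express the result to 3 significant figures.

Total Vd = 7.1 × 103 = 731.3 L
LD = Vd × C = 731.3 × 11 = 8044 mg
CL = 0.693 × Vd / t½ = 0.693 × 731.3 / 67 = 7.564 L/h
Infusion rate = CL × Css = 7.564 × 11 = 83.20 mg/h

(a) 8040 mg; (b) 83.2 mg/h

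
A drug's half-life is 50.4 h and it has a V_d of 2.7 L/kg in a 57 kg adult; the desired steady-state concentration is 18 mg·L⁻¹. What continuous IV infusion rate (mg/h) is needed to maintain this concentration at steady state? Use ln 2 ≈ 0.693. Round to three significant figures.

38.1 mg/h

Vd = 2.7 L/kg × 57 kg = 153.9 L
k = 0.693/50.4 = 0.01375 h⁻¹, so CL = k·Vd = 0.01375 × 153.9 = 2.116 L/h
Infusion rate = CL × Css = 2.116 × 18 = 38.09 mg/h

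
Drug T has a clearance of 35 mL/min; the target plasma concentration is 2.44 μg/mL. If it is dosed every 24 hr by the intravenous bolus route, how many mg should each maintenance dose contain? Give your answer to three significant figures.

123 mg

CL = 35 mL/min × 60/1000 = 2.100 L/h
D = CL × Css × τ = 2.100 × 2.44 × 24 = 123.0 mg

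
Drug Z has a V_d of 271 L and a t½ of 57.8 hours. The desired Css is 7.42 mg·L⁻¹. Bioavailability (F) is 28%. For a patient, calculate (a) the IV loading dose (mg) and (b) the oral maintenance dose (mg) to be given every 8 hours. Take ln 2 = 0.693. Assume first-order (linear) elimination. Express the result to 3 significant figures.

(a) 2010 mg; (b) 689 mg

LD = Vd × C = 271.0 × 7.42 = 2011 mg
CL = 0.693 × Vd / t½ = 0.693 × 271.0 / 57.8 = 3.249 L/h
D = CL × Css × τ / F = 3.249 × 7.42 × 8 / 0.28 = 688.8 mg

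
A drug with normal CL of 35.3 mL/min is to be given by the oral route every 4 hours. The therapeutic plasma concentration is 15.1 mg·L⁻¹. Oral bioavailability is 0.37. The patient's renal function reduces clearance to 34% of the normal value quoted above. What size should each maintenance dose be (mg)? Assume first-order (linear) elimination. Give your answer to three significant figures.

CL = 35.3 mL/min × 60/1000 = 2.118 L/h
Patient clearance = 0.34 × 2.118 = 0.7201 L/h
D = CL × Css × τ / F = 0.7201 × 15.1 × 4 / 0.37 = 117.6 mg

118 mg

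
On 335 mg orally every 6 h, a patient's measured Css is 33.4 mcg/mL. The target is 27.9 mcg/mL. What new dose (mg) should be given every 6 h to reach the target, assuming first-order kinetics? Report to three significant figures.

280 mg

With linear kinetics, Css is proportional to dose rate (D/τ) at fixed clearance.
D₂ = D₁ × (Css,target / Css,current) = 335 × 27.9/33.4 = 279.8 mg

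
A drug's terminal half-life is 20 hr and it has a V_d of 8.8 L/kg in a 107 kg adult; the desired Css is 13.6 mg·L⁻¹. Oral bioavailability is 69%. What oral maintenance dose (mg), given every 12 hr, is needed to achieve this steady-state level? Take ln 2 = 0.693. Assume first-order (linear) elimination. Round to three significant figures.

7720 mg

Total Vd = 8.8 × 107 = 941.6 L
k = 0.693/20 = 0.03465 h⁻¹, so CL = k·Vd = 0.03465 × 941.6 = 32.63 L/h
D = CL × Css × τ / F = 32.63 × 13.6 × 12 / 0.69 = 7718 mg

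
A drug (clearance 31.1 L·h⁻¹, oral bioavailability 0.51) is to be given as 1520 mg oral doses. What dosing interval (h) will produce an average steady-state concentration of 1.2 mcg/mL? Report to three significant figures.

F·D/τ = CL·Css → τ = F·D / (CL·Css).
τ = 0.51 × 1520 / (31.1 × 1.2) = 20.77 h

20.8 h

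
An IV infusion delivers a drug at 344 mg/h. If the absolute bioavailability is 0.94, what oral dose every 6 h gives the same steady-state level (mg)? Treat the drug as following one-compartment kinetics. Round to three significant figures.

2200 mg

To maintain the same Css, the systemic dosing rate must be unchanged: F·D/τ = infusion rate.
D = rate × τ / F = 344 × 6 / 0.94 = 2196 mg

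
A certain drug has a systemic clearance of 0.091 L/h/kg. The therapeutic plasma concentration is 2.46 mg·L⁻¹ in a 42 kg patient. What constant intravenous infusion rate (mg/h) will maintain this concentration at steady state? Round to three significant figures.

CL = 0.091 L/h/kg × 42 kg = 3.822 L/h
Rate = CL × Css = 3.822 × 2.46 = 9.402 mg/h

9.40 mg/h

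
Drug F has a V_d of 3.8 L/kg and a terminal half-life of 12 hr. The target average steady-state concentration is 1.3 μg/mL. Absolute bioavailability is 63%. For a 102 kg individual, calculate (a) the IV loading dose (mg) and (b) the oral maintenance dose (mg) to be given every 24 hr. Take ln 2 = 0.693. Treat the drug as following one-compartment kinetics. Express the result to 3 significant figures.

(a) 504 mg; (b) 1110 mg

Vd = 3.8 L/kg × 102 kg = 387.6 L
LD = Vd × C = 387.6 × 1.3 = 503.9 mg
CL = 0.693 × Vd / t½ = 0.693 × 387.6 / 12 = 22.38 L/h
D = CL × Css × τ / F = 22.38 × 1.3 × 24 / 0.63 = 1108 mg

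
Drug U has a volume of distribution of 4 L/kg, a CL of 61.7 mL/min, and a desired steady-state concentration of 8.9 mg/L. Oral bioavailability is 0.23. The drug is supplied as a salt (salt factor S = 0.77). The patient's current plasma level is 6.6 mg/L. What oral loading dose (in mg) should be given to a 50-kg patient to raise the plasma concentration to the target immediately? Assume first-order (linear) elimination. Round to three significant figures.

2600 mg

Vd = 4 L/kg × 50 kg = 200.0 L
Loading dose depends on Vd (not clearance): it fills the distribution volume.
Concentration deficit ΔC = 8.9 − 6.6 = 2.300 mg/L
LD = Vd × ΔC / F / S = 200.0 × 2.300 / 0.23 / 0.77 = 2597 mg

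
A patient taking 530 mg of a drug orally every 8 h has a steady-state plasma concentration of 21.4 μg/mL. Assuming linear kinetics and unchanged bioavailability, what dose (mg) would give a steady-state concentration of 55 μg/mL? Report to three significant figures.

With linear kinetics, Css is proportional to dose rate (D/τ) at fixed clearance.
D₂ = D₁ × (Css,target / Css,current) = 530 × 55/21.4 = 1362 mg

1360 mg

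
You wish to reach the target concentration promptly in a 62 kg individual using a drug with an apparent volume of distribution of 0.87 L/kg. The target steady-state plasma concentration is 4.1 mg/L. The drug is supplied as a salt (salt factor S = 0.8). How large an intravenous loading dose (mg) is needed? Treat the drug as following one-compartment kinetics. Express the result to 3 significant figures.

Total Vd = 0.87 × 62 = 53.94 L
LD = Vd × C / S = 53.94 × 4.100 / 0.8 = 276.4 mg

276 mg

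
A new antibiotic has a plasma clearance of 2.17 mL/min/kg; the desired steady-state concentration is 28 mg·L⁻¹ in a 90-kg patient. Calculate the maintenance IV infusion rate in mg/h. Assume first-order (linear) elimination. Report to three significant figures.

CL = 2.17 mL/min/kg × 90 kg = 195.3 mL/min = 195.3 × 60/1000 = 11.72 L/h
R₀ = 11.72 × 28 = 328.2 mg/h

328 mg/h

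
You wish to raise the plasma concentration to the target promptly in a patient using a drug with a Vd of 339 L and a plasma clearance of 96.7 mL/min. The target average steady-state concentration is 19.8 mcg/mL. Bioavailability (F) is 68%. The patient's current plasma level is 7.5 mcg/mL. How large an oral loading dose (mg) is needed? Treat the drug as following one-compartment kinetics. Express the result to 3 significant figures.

6130 mg

Concentration deficit ΔC = 19.8 − 7.5 = 12.30 mg/L
LD = Vd × ΔC / F = 339.0 × 12.30 / 0.68 = 6132 mg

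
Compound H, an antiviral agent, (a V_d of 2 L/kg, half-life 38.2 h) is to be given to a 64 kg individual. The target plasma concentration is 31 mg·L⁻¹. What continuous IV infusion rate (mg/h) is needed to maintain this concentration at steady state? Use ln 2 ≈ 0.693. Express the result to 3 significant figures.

72.0 mg/h

Vd(total) = 64 kg × 2 L/kg = 128.0 L
k = 0.693/38.2 = 0.01814 h⁻¹, so CL = k·Vd = 0.01814 × 128.0 = 2.322 L/h
Infusion rate = CL × Css = 2.322 × 31 = 71.98 mg/h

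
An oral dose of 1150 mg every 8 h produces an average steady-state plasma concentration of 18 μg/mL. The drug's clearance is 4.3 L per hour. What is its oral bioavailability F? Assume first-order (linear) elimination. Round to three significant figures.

F·D/τ = CL·Css at steady state → F = CL·Css·τ / D.
F = 4.3 × 18 × 8 / 1150 = 0.538

0.538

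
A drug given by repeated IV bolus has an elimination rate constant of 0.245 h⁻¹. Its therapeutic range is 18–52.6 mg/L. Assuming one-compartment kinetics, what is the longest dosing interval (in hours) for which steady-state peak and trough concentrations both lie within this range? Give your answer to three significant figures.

Between IV bolus doses, concentration decays as C = C₀·e^(−kτ), so C_peak/C_trough = e^(kτ).
τ_max = ln(C_peak/C_trough) / k = ln(52.6/18) / 0.2450 = 1.072 / 0.2450 = 4.376 h

4.38 h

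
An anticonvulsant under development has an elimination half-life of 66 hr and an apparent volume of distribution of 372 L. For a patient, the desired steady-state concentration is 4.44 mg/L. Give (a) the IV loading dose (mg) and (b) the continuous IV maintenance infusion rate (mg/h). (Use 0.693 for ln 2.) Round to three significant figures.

LD = Vd × C = 372.0 × 4.44 = 1652 mg
CL = 0.693 × Vd / t½ = 0.693 × 372.0 / 66 = 3.906 L/h
Infusion rate = CL × Css = 3.906 × 4.44 = 17.34 mg/h

(a) 1650 mg; (b) 17.3 mg/h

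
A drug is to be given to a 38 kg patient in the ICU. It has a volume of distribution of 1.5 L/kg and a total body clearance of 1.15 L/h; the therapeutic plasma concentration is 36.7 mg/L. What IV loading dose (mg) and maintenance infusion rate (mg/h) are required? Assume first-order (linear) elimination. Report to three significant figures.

Vd = 1.5 L/kg × 38 kg = 57.00 L
LD = Vd · C_target = 57.00 × 36.7 = 2092 mg
Infusion rate = 1.150 L/h × 36.7 mg/L = 42.21 mg/h

(a) 2090 mg; (b) 42.2 mg/h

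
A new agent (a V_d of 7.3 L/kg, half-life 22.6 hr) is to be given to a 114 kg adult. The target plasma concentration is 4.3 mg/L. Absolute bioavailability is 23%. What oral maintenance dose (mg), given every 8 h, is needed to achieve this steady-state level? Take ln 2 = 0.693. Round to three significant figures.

3820 mg

Vd = 7.3 L/kg × 114 kg = 832.2 L
CL = ln 2 · Vd / t½ = 0.693 × 832.2 / 22.6 = 25.52 L/h
D = CL × Css × τ / F = 25.52 × 4.3 × 8 / 0.23 = 3817 mg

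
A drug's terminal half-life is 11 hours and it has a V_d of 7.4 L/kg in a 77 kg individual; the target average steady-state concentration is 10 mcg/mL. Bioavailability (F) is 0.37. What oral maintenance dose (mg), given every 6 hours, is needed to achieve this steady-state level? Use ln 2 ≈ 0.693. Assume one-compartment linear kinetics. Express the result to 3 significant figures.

Vd(total) = 77 kg × 7.4 L/kg = 569.8 L
CL = 0.693 × Vd / t½ = 0.693 × 569.8 / 11 = 35.90 L/h
D = CL × Css × τ / F = 35.90 × 10 × 6 / 0.37 = 5822 mg

5820 mg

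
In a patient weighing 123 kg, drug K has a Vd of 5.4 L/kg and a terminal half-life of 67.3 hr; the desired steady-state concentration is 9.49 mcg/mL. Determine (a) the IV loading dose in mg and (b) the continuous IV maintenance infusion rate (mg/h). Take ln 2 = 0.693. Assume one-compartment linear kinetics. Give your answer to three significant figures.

(a) 6300 mg; (b) 64.9 mg/h

Vd(total) = 123 kg × 5.4 L/kg = 664.2 L
LD = Vd × C = 664.2 × 9.49 = 6303 mg
CL = 0.693 × Vd / t½ = 0.693 × 664.2 / 67.3 = 6.839 L/h
Infusion rate = CL × Css = 6.839 × 9.49 = 64.90 mg/h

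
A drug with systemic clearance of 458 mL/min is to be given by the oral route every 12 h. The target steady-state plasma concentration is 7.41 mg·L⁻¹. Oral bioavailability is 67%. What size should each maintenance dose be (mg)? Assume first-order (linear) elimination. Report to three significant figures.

CL = 458 mL/min = 458 × 0.06 = 27.48 L/h
D = CL × Css × τ / F = 27.48 × 7.41 × 12 / 0.67 = 3647 mg

3650 mg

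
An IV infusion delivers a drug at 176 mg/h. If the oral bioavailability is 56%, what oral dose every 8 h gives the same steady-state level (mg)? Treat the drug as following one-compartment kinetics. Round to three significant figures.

To maintain the same Css, the systemic dosing rate must be unchanged: F·D/τ = infusion rate.
D = rate × τ / F = 176 × 8 / 0.56 = 2514 mg

2510 mg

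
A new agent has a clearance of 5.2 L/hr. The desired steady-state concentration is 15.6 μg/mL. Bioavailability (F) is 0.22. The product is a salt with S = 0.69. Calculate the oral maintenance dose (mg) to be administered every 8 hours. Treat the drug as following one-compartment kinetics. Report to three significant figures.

4280 mg

D = CL × Css × τ / F / S = 5.200 × 15.6 × 8 / 0.22 / 0.69 = 4275 mg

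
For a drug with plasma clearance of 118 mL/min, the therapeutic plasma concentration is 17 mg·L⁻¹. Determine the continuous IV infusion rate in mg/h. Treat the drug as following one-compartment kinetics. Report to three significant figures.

Convert clearance: 118 mL/min × 60 min/h ÷ 1000 mL/L = 7.080 L/h
Infusion rate = CL · Css = 7.080 L/h × 17 mg/L = 120.4 mg/h

120 mg/h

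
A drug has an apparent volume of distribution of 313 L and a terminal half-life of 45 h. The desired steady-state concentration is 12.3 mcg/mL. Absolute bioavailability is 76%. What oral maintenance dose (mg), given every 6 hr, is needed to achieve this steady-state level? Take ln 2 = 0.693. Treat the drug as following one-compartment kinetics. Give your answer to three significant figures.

k = 0.693/45 = 0.01540 h⁻¹, so CL = k·Vd = 0.01540 × 313.0 = 4.820 L/h
D = CL × Css × τ / F = 4.820 × 12.3 × 6 / 0.76 = 468.0 mg

468 mg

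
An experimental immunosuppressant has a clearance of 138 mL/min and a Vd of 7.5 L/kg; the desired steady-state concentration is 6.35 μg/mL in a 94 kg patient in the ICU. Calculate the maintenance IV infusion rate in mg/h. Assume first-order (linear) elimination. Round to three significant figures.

CL = 138 mL/min = 138 × 0.06 = 8.280 L/h
R₀ = 8.280 × 6.35 = 52.58 mg/h

52.6 mg/h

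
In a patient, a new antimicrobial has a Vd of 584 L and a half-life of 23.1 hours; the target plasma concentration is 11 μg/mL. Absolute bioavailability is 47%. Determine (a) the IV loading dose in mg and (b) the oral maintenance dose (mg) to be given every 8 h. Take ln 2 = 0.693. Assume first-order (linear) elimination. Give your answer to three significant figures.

(a) 6420 mg; (b) 3280 mg

LD = Vd × C = 584.0 × 11 = 6424 mg
CL = 0.693 × Vd / t½ = 0.693 × 584.0 / 23.1 = 17.52 L/h
D = CL × Css × τ / F = 17.52 × 11 × 8 / 0.47 = 3280 mg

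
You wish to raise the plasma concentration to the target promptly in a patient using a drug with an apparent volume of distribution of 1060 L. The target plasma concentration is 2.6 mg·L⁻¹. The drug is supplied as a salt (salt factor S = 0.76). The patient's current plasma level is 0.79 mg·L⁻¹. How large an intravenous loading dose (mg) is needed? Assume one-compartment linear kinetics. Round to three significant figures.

The loading dose fills Vd to the target concentration.
Concentration deficit ΔC = 2.6 − 0.79 = 1.810 mg/L
LD = Vd × ΔC / S = 1060 × 1.810 / 0.76 = 2524 mg

2520 mg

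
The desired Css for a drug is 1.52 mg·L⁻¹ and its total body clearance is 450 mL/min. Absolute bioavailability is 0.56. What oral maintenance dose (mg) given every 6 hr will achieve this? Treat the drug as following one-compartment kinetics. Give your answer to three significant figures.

CL = 450 mL/min = 450 × 0.06 = 27.00 L/h
D = CL × Css × τ / F = 27.00 × 1.52 × 6 / 0.56 = 439.7 mg

440 mg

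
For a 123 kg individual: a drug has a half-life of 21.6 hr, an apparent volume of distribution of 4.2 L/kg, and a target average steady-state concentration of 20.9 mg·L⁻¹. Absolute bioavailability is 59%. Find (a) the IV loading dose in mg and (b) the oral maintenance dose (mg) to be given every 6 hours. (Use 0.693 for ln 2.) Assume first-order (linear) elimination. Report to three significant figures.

Vd(total) = 123 kg × 4.2 L/kg = 516.6 L
LD = Vd × C = 516.6 × 20.9 = 10800 mg
CL = 0.693 × Vd / t½ = 0.693 × 516.6 / 21.6 = 16.57 L/h
D = CL × Css × τ / F = 16.57 × 20.9 × 6 / 0.59 = 3522 mg

(a) 10800 mg; (b) 3520 mg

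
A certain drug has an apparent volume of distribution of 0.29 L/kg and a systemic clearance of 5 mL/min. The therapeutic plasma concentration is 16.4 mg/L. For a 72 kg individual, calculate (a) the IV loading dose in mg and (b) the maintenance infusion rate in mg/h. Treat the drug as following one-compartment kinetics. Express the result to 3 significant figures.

Vd = 0.29 L/kg × 72 kg = 20.88 L
Loading: fill Vd to C_target → 20.88 L × 16.4 mg/L = 342.4 mg
CL = 5 mL/min × 60/1000 = 0.3000 L/h
Maintenance infusion rate = CL × Css = 0.3000 × 16.4 = 4.920 mg/h

(a) 342 mg; (b) 4.92 mg/h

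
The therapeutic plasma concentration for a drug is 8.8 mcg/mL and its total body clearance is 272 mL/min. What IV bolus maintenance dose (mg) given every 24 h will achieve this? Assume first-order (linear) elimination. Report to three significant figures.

CL = 272 mL/min = 272 × 0.06 = 16.32 L/h
D = CL × Css × τ = 16.32 × 8.8 × 24 = 3447 mg

3450 mg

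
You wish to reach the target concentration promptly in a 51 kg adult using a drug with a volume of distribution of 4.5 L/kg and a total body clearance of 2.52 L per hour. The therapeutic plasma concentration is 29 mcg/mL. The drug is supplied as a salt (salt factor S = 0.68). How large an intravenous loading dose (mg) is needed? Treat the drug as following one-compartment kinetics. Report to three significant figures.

9790 mg

Vd(total) = 51 kg × 4.5 L/kg = 229.5 L
LD = Vd × C / S = 229.5 × 29.00 / 0.68 = 9788 mg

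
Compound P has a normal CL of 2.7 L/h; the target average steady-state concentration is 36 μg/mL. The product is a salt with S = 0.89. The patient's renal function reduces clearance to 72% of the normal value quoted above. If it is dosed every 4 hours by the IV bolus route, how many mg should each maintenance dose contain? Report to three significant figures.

315 mg

Patient clearance = 0.72 × 2.700 = 1.944 L/h
At steady state, dose per interval replaces the amount cleared in that interval: S·D/τ = CL·Css.
D = CL × Css × τ / S = 1.944 × 36 × 4 / 0.89 = 314.5 mg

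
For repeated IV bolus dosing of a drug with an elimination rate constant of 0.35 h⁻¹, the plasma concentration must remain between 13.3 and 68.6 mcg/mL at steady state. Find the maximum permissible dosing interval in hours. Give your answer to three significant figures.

4.69 h

Between IV bolus doses, concentration decays as C = C₀·e^(−kτ), so C_peak/C_trough = e^(kτ).
τ_max = ln(C_peak/C_trough) / k = ln(68.6/13.3) / 0.3500 = 1.641 / 0.3500 = 4.689 h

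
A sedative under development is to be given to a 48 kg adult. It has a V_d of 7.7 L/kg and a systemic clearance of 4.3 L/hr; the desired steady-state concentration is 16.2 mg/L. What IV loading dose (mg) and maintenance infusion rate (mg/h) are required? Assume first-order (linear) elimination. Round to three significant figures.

Vd = 7.7 L/kg × 48 kg = 369.6 L
Loading: fill Vd to C_target → 369.6 L × 16.2 mg/L = 5988 mg
Maintenance infusion rate = CL × Css = 4.300 × 16.2 = 69.66 mg/h

(a) 5990 mg; (b) 69.7 mg/h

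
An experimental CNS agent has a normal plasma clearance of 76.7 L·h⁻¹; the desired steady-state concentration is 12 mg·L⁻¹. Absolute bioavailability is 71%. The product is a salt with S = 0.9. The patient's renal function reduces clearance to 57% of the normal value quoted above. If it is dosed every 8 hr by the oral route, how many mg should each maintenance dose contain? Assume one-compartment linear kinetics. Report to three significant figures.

Patient clearance = 0.57 × 76.70 = 43.72 L/h
D = CL × Css × τ / F / S = 43.72 × 12 × 8 / 0.71 / 0.9 = 6568 mg

6570 mg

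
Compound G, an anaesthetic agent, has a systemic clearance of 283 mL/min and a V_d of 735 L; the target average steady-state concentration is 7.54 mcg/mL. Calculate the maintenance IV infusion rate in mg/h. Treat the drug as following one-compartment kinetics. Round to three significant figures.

CL = 283 mL/min × 60/1000 = 16.98 L/h
At steady state, infusion rate equals elimination rate: rate in = CL × Css.
Rate = CL × Css = 16.98 × 7.54 = 128.0 mg/h

128 mg/h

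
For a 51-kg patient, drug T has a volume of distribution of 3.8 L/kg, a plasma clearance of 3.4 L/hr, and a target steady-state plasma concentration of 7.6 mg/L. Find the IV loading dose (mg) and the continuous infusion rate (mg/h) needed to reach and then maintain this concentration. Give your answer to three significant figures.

(a) 1470 mg; (b) 25.8 mg/h

Total Vd = 3.8 × 51 = 193.8 L
Loading dose = Vd × C = 193.8 × 7.6 = 1473 mg
Infusion rate = 3.400 L/h × 7.6 mg/L = 25.84 mg/h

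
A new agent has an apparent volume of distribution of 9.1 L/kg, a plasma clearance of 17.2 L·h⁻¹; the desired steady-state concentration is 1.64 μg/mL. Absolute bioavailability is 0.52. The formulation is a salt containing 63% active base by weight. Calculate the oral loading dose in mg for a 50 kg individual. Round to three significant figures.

Vd = 9.1 L/kg × 50 kg = 455.0 L
Loading dose depends on Vd (not clearance): it fills the distribution volume.
LD = Vd × C / F / S = 455.0 × 1.640 / 0.52 / 0.63 = 2278 mg

2280 mg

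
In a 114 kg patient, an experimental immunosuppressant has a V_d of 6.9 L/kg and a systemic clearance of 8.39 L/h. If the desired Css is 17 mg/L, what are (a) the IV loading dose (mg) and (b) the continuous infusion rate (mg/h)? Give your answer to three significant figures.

Total Vd = 6.9 × 114 = 786.6 L
Loading: fill Vd to C_target → 786.6 L × 17 mg/L = 13370 mg
Maintenance: replace elimination → rate = CL × Css = 8.390 × 17 = 142.6 mg/h

(a) 13400 mg; (b) 143 mg/h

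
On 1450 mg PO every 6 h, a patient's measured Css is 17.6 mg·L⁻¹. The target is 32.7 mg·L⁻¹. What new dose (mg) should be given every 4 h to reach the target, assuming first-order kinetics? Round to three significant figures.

1800 mg

For first-order elimination, Css ∝ F·D/(CL·τ); F and CL are unchanged, so Css ∝ D/τ.
D₂ = D₁ × (Css,target / Css,current) × (τ₂/τ₁) = 1450 × (32.7/17.6) × (4/6) = 1796 mg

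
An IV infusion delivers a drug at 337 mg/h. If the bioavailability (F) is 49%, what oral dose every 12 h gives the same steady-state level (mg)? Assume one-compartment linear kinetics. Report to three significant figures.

8250 mg

To maintain the same Css, the systemic dosing rate must be unchanged: F·D/τ = infusion rate.
D = rate × τ / F = 337 × 12 / 0.49 = 8253 mg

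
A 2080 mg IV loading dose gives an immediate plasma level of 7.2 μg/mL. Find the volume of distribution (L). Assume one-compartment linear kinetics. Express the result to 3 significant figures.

Immediately after an IV bolus, C₀ = Dose / Vd, so Vd = Dose / C₀.
Vd = 2080 / 7.2 = 288.9 L

289 L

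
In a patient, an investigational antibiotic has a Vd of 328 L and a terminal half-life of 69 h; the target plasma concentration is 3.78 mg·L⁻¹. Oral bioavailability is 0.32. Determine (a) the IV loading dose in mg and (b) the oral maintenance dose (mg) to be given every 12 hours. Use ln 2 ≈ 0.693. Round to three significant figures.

LD = Vd × C = 328.0 × 3.78 = 1240 mg
CL = 0.693 × Vd / t½ = 0.693 × 328.0 / 69 = 3.294 L/h
D = CL × Css × τ / F = 3.294 × 3.78 × 12 / 0.32 = 466.9 mg

(a) 1240 mg; (b) 467 mg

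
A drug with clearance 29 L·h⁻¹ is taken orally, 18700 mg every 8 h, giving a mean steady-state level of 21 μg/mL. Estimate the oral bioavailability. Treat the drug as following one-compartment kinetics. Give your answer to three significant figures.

F·D/τ = CL·Css at steady state → F = CL·Css·τ / D.
F = 29 × 21 × 8 / 18700 = 0.261

0.261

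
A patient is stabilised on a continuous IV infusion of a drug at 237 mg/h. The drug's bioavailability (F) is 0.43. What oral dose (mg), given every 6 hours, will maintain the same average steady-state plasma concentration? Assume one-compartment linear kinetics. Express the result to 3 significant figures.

To maintain the same Css, the systemic dosing rate must be unchanged: F·D/τ = infusion rate.
D = rate × τ / F = 237 × 6 / 0.43 = 3307 mg

3310 mg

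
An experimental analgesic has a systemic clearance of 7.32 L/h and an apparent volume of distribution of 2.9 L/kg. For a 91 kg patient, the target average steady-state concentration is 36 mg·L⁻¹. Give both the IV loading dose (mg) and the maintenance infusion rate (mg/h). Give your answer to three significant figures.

Total Vd = 2.9 × 91 = 263.9 L
Loading dose = Vd × C = 263.9 × 36 = 9500 mg
Maintenance infusion rate = CL × Css = 7.320 × 36 = 263.5 mg/h

(a) 9500 mg; (b) 264 mg/h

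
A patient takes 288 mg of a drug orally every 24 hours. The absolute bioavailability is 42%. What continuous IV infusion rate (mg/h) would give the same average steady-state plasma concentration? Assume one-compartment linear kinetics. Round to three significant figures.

Equivalent systemic input: infusion rate = F·D/τ.
Rate = 0.42 × 288 / 24 = 5.040 mg/h

5.04 mg/h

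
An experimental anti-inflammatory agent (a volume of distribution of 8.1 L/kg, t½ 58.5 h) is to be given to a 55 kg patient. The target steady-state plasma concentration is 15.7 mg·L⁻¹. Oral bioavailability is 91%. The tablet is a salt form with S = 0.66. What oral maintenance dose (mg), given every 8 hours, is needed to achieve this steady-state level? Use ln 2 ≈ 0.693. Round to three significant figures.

Vd(total) = 55 kg × 8.1 L/kg = 445.5 L
CL = ln 2 · Vd / t½ = 0.693 × 445.5 / 58.5 = 5.277 L/h
D = CL × Css × τ / F / S = 5.277 × 15.7 × 8 / 0.91 / 0.66 = 1104 mg

1100 mg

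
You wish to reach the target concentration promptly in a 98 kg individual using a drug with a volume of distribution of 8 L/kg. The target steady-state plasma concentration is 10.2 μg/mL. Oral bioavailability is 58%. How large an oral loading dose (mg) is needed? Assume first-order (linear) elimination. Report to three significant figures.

13800 mg

Vd = 8 L/kg × 98 kg = 784.0 L
LD = Vd × C / F = 784.0 × 10.20 / 0.58 = 13790 mg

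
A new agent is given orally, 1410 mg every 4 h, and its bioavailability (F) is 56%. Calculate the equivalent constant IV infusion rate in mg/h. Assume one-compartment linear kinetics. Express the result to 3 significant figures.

Equivalent systemic input: infusion rate = F·D/τ.
Rate = 0.56 × 1410 / 4 = 197.4 mg/h

197 mg/h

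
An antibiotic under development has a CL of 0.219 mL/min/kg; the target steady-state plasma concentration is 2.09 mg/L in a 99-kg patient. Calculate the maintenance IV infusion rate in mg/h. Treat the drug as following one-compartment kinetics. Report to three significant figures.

CL = 0.219 mL/min/kg × 99 kg = 21.68 mL/min = 21.68 × 60/1000 = 1.301 L/h
At steady state, infusion rate equals elimination rate: rate in = CL × Css.
R₀ = 1.301 × 2.09 = 2.719 mg/h

2.72 mg/h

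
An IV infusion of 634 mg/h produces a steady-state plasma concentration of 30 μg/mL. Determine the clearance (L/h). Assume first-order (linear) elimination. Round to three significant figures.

21.1 L/h

At steady state, infusion rate = CL × Css, so CL = rate / Css.
CL = 634 / 30 = 21.13 L/h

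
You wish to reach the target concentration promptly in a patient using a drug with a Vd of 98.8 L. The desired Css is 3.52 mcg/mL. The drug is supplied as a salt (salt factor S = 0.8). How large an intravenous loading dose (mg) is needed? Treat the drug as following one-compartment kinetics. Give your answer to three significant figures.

The loading dose fills Vd to the target concentration.
LD = Vd × C / S = 98.80 × 3.520 / 0.8 = 434.7 mg

435 mg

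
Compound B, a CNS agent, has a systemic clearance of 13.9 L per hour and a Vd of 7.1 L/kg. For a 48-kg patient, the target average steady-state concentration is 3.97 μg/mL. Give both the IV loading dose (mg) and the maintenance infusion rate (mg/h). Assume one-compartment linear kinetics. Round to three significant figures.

(a) 1350 mg; (b) 55.2 mg/h

Vd = 7.1 L/kg × 48 kg = 340.8 L
Loading dose = Vd × C = 340.8 × 3.97 = 1353 mg
Maintenance infusion rate = CL × Css = 13.90 × 3.97 = 55.18 mg/h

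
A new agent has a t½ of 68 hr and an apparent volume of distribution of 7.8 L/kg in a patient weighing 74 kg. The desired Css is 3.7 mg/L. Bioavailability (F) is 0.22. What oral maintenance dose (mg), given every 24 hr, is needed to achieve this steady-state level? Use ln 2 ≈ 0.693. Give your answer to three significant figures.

Total Vd = 7.8 × 74 = 577.2 L
CL = 0.693 × Vd / t½ = 0.693 × 577.2 / 68 = 5.882 L/h
D = CL × Css × τ / F = 5.882 × 3.7 × 24 / 0.22 = 2374 mg

2370 mg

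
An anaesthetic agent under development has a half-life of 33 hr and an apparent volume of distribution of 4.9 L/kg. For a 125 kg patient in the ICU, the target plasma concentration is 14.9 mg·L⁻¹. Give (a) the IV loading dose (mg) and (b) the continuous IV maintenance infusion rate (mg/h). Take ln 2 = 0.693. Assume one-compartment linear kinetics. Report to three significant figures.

(a) 9130 mg; (b) 192 mg/h

Vd = 4.9 L/kg × 125 kg = 612.5 L
LD = Vd × C = 612.5 × 14.9 = 9126 mg
CL = 0.693 × Vd / t½ = 0.693 × 612.5 / 33 = 12.86 L/h
Infusion rate = CL × Css = 12.86 × 14.9 = 191.6 mg/h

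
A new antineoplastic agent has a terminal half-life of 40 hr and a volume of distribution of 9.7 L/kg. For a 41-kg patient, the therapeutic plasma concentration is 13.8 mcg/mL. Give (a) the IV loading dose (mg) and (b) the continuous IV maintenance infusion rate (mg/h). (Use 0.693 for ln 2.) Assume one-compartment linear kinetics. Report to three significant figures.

(a) 5490 mg; (b) 95.1 mg/h

Total Vd = 9.7 × 41 = 397.7 L
LD = Vd × C = 397.7 × 13.8 = 5488 mg
CL = 0.693 × Vd / t½ = 0.693 × 397.7 / 40 = 6.890 L/h
Infusion rate = CL × Css = 6.890 × 13.8 = 95.08 mg/h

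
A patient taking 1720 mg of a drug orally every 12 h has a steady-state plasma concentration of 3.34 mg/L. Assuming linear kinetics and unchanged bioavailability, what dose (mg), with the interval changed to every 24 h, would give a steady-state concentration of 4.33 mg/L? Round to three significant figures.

4460 mg

For first-order elimination, Css ∝ F·D/(CL·τ); F and CL are unchanged, so Css ∝ D/τ.
D₂ = D₁ × (Css,target / Css,current) × (τ₂/τ₁) = 1720 × (4.33/3.34) × (24/12) = 4460 mg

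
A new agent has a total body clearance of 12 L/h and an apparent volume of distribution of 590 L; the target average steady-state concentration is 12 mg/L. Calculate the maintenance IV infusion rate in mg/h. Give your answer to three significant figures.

Rate = CL × Css = 12.00 × 12 = 144.0 mg/h

144 mg/h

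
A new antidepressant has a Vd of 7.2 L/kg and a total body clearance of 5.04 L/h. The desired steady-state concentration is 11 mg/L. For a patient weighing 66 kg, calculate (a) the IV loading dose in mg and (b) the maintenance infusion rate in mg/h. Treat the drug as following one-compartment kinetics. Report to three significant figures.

Total Vd = 7.2 × 66 = 475.2 L
LD = Vd · C_target = 475.2 × 11 = 5227 mg
Maintenance infusion rate = CL × Css = 5.040 × 11 = 55.44 mg/h

(a) 5230 mg; (b) 55.4 mg/h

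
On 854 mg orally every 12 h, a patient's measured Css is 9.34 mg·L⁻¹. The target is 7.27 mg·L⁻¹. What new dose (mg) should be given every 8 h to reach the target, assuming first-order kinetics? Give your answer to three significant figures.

443 mg

For first-order elimination, Css ∝ F·D/(CL·τ); F and CL are unchanged, so Css ∝ D/τ.
D₂ = D₁ × (Css,target / Css,current) × (τ₂/τ₁) = 854 × (7.27/9.34) × (8/12) = 443.2 mg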